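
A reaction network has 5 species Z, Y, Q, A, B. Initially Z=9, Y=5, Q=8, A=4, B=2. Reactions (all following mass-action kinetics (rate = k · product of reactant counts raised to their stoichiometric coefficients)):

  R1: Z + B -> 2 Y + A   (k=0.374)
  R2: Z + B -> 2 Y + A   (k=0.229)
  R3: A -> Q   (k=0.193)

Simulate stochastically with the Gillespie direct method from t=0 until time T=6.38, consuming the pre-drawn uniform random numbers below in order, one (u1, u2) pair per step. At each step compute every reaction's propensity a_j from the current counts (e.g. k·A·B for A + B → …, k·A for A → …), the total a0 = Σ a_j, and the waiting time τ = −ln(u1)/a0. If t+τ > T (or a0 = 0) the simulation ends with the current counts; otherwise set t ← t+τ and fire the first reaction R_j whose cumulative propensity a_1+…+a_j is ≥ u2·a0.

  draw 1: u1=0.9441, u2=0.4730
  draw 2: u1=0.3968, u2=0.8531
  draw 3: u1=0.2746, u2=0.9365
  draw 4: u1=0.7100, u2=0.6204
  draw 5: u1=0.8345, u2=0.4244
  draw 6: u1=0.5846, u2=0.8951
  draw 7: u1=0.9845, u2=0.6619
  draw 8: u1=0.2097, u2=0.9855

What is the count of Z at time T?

Z at T = 7

t=0.000: Z=9 Y=5 Q=8 A=4 B=2
Draw 1: a1=6.732, a2=4.122, a3=0.772, a0=11.626; τ=−ln(0.9441)/11.626=0.005 → t=0.005; u2·a0=0.4730·11.626=5.499 ≤ a1=6.732 → R1 fires; Z=8 Y=7 Q=8 A=5 B=1
Draw 2: a1=2.992, a2=1.832, a3=0.965, a0=5.789; τ=−ln(0.3968)/5.789=0.160 → t=0.165; u2·a0=0.8531·5.789=4.939; a1+a2=4.824 < 4.939 ≤ a1+…+a3=5.789 → R3 fires; Z=8 Y=7 Q=9 A=4 B=1
Draw 3: a1=2.992, a2=1.832, a3=0.772, a0=5.596; τ=−ln(0.2746)/5.596=0.231 → t=0.396; u2·a0=0.9365·5.596=5.241; a1+a2=4.824 < 5.241 ≤ a1+…+a3=5.596 → R3 fires; Z=8 Y=7 Q=10 A=3 B=1
Draw 4: a1=2.992, a2=1.832, a3=0.579, a0=5.403; τ=−ln(0.7100)/5.403=0.063 → t=0.459; u2·a0=0.6204·5.403=3.352; a1=2.992 < 3.352 ≤ a1+a2=4.824 → R2 fires; Z=7 Y=9 Q=10 A=4 B=0
Draw 5: a1=0.000, a2=0.000, a3=0.772, a0=0.772; τ=−ln(0.8345)/0.772=0.234 → t=0.693; u2·a0=0.4244·0.772=0.328; a1+a2=0.000 < 0.328 ≤ a1+…+a3=0.772 → R3 fires; Z=7 Y=9 Q=11 A=3 B=0
Draw 6: a1=0.000, a2=0.000, a3=0.579, a0=0.579; τ=−ln(0.5846)/0.579=0.927 → t=1.620; u2·a0=0.8951·0.579=0.518; a1+a2=0.000 < 0.518 ≤ a1+…+a3=0.579 → R3 fires; Z=7 Y=9 Q=12 A=2 B=0
Draw 7: a1=0.000, a2=0.000, a3=0.386, a0=0.386; τ=−ln(0.9845)/0.386=0.040 → t=1.661; u2·a0=0.6619·0.386=0.255; a1+a2=0.000 < 0.255 ≤ a1+…+a3=0.386 → R3 fires; Z=7 Y=9 Q=13 A=1 B=0
Draw 8: a1=0.000, a2=0.000, a3=0.193, a0=0.193; τ=−ln(0.2097)/0.193=8.094 → t=9.755 > T=6.38: stop.
Read off Z at T=6.38: 7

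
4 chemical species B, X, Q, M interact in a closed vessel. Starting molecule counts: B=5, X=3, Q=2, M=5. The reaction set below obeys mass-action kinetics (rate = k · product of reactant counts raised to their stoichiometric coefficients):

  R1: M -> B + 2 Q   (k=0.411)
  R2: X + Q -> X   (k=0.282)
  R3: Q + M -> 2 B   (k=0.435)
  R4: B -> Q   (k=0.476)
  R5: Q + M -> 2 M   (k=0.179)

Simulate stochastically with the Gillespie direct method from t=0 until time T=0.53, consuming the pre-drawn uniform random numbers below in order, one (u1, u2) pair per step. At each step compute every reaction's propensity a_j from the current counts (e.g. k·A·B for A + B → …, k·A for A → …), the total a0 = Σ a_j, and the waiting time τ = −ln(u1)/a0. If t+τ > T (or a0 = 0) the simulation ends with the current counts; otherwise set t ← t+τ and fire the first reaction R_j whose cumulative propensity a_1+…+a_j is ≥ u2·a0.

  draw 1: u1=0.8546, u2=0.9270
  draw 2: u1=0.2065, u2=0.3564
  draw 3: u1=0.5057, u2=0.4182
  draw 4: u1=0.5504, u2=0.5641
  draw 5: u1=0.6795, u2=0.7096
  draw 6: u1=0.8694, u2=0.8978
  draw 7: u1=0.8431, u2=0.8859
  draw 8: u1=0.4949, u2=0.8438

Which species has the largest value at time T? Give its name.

Dominant species at T: B

t=0.000: B=5 X=3 Q=2 M=5
Draw 1: a1=2.055, a2=1.692, a3=4.350, a4=2.380, a5=1.790, a0=12.267; τ=−ln(0.8546)/12.267=0.013 → t=0.013; u2·a0=0.9270·12.267=11.372; a1+…+a4=10.477 < 11.372 ≤ a1+…+a5=12.267 → R5 fires; B=5 X=3 Q=1 M=6
Draw 2: a1=2.466, a2=0.846, a3=2.610, a4=2.380, a5=1.074, a0=9.376; τ=−ln(0.2065)/9.376=0.168 → t=0.181; u2·a0=0.3564·9.376=3.342; a1+a2=3.312 < 3.342 ≤ a1+…+a3=5.922 → R3 fires; B=7 X=3 Q=0 M=5
Draw 3: a1=2.055, a2=0.000, a3=0.000, a4=3.332, a5=0.000, a0=5.387; τ=−ln(0.5057)/5.387=0.127 → t=0.308; u2·a0=0.4182·5.387=2.253; a1+…+a3=2.055 < 2.253 ≤ a1+…+a4=5.387 → R4 fires; B=6 X=3 Q=1 M=5
Draw 4: a1=2.055, a2=0.846, a3=2.175, a4=2.856, a5=0.895, a0=8.827; τ=−ln(0.5504)/8.827=0.068 → t=0.375; u2·a0=0.5641·8.827=4.979; a1+a2=2.901 < 4.979 ≤ a1+…+a3=5.076 → R3 fires; B=8 X=3 Q=0 M=4
Draw 5: a1=1.644, a2=0.000, a3=0.000, a4=3.808, a5=0.000, a0=5.452; τ=−ln(0.6795)/5.452=0.071 → t=0.446; u2·a0=0.7096·5.452=3.869; a1+…+a3=1.644 < 3.869 ≤ a1+…+a4=5.452 → R4 fires; B=7 X=3 Q=1 M=4
Draw 6: a1=1.644, a2=0.846, a3=1.740, a4=3.332, a5=0.716, a0=8.278; τ=−ln(0.8694)/8.278=0.017 → t=0.463; u2·a0=0.8978·8.278=7.432; a1+…+a3=4.230 < 7.432 ≤ a1+…+a4=7.562 → R4 fires; B=6 X=3 Q=2 M=4
Draw 7: a1=1.644, a2=1.692, a3=3.480, a4=2.856, a5=1.432, a0=11.104; τ=−ln(0.8431)/11.104=0.015 → t=0.478; u2·a0=0.8859·11.104=9.837; a1+…+a4=9.672 < 9.837 ≤ a1+…+a5=11.104 → R5 fires; B=6 X=3 Q=1 M=5
Draw 8: a1=2.055, a2=0.846, a3=2.175, a4=2.856, a5=0.895, a0=8.827; τ=−ln(0.4949)/8.827=0.080 → t=0.558 > T=0.53: stop.
At T=0.53: B=6 X=3 Q=1 M=5; the largest is B.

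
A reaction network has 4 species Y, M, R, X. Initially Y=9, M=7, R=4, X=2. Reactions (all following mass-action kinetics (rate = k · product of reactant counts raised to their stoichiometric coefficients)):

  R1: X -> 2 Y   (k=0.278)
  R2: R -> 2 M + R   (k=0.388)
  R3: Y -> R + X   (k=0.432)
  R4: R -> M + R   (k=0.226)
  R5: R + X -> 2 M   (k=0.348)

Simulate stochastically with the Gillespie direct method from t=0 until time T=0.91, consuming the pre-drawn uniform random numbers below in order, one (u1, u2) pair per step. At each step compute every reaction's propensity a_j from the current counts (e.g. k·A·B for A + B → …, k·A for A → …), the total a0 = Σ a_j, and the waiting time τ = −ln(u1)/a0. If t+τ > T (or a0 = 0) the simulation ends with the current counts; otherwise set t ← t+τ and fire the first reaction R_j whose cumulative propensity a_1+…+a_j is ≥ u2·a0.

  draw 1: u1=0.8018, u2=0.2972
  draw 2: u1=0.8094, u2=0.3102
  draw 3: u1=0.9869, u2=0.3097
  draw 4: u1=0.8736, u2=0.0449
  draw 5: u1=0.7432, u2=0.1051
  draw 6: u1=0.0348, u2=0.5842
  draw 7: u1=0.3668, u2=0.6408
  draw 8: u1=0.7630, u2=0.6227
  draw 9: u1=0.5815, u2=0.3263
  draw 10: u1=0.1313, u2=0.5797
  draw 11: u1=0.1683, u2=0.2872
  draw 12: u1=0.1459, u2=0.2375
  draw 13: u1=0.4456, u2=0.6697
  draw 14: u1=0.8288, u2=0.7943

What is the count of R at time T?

t=0.000: Y=9 M=7 R=4 X=2
Draw 1: a1=0.556, a2=1.552, a3=3.888, a4=0.904, a5=2.784, a0=9.684; τ=−ln(0.8018)/9.684=0.023 → t=0.023; u2·a0=0.2972·9.684=2.878; a1+a2=2.108 < 2.878 ≤ a1+…+a3=5.996 → R3 fires; Y=8 M=7 R=5 X=3
Draw 2: a1=0.834, a2=1.940, a3=3.456, a4=1.130, a5=5.220, a0=12.580; τ=−ln(0.8094)/12.580=0.017 → t=0.040; u2·a0=0.3102·12.580=3.902; a1+a2=2.774 < 3.902 ≤ a1+…+a3=6.230 → R3 fires; Y=7 M=7 R=6 X=4
Draw 3: a1=1.112, a2=2.328, a3=3.024, a4=1.356, a5=8.352, a0=16.172; τ=−ln(0.9869)/16.172=0.001 → t=0.040; u2·a0=0.3097·16.172=5.008; a1+a2=3.440 < 5.008 ≤ a1+…+a3=6.464 → R3 fires; Y=6 M=7 R=7 X=5
Draw 4: a1=1.390, a2=2.716, a3=2.592, a4=1.582, a5=12.180, a0=20.460; τ=−ln(0.8736)/20.460=0.007 → t=0.047; u2·a0=0.0449·20.460=0.919 ≤ a1=1.390 → R1 fires; Y=8 M=7 R=7 X=4
Draw 5: a1=1.112, a2=2.716, a3=3.456, a4=1.582, a5=9.744, a0=18.610; τ=−ln(0.7432)/18.610=0.016 → t=0.063; u2·a0=0.1051·18.610=1.956; a1=1.112 < 1.956 ≤ a1+a2=3.828 → R2 fires; Y=8 M=9 R=7 X=4
Draw 6: a1=1.112, a2=2.716, a3=3.456, a4=1.582, a5=9.744, a0=18.610; τ=−ln(0.0348)/18.610=0.180 → t=0.243; u2·a0=0.5842·18.610=10.872; a1+…+a4=8.866 < 10.872 ≤ a1+…+a5=18.610 → R5 fires; Y=8 M=11 R=6 X=3
Draw 7: a1=0.834, a2=2.328, a3=3.456, a4=1.356, a5=6.264, a0=14.238; τ=−ln(0.3668)/14.238=0.070 → t=0.314; u2·a0=0.6408·14.238=9.124; a1+…+a4=7.974 < 9.124 ≤ a1+…+a5=14.238 → R5 fires; Y=8 M=13 R=5 X=2
Draw 8: a1=0.556, a2=1.940, a3=3.456, a4=1.130, a5=3.480, a0=10.562; τ=−ln(0.7630)/10.562=0.026 → t=0.339; u2·a0=0.6227·10.562=6.577; a1+…+a3=5.952 < 6.577 ≤ a1+…+a4=7.082 → R4 fires; Y=8 M=14 R=5 X=2
Draw 9: a1=0.556, a2=1.940, a3=3.456, a4=1.130, a5=3.480, a0=10.562; τ=−ln(0.5815)/10.562=0.051 → t=0.391; u2·a0=0.3263·10.562=3.446; a1+a2=2.496 < 3.446 ≤ a1+…+a3=5.952 → R3 fires; Y=7 M=14 R=6 X=3
Draw 10: a1=0.834, a2=2.328, a3=3.024, a4=1.356, a5=6.264, a0=13.806; τ=−ln(0.1313)/13.806=0.147 → t=0.538; u2·a0=0.5797·13.806=8.003; a1+…+a4=7.542 < 8.003 ≤ a1+…+a5=13.806 → R5 fires; Y=7 M=16 R=5 X=2
Draw 11: a1=0.556, a2=1.940, a3=3.024, a4=1.130, a5=3.480, a0=10.130; τ=−ln(0.1683)/10.130=0.176 → t=0.714; u2·a0=0.2872·10.130=2.909; a1+a2=2.496 < 2.909 ≤ a1+…+a3=5.520 → R3 fires; Y=6 M=16 R=6 X=3
Draw 12: a1=0.834, a2=2.328, a3=2.592, a4=1.356, a5=6.264, a0=13.374; τ=−ln(0.1459)/13.374=0.144 → t=0.858; u2·a0=0.2375·13.374=3.176; a1+a2=3.162 < 3.176 ≤ a1+…+a3=5.754 → R3 fires; Y=5 M=16 R=7 X=4
Draw 13: a1=1.112, a2=2.716, a3=2.160, a4=1.582, a5=9.744, a0=17.314; τ=−ln(0.4456)/17.314=0.047 → t=0.904; u2·a0=0.6697·17.314=11.595; a1+…+a4=7.570 < 11.595 ≤ a1+…+a5=17.314 → R5 fires; Y=5 M=18 R=6 X=3
Draw 14: a1=0.834, a2=2.328, a3=2.160, a4=1.356, a5=6.264, a0=12.942; τ=−ln(0.8288)/12.942=0.015 → t=0.919 > T=0.91: stop.
Read off R at T=0.91: 6

R at T = 6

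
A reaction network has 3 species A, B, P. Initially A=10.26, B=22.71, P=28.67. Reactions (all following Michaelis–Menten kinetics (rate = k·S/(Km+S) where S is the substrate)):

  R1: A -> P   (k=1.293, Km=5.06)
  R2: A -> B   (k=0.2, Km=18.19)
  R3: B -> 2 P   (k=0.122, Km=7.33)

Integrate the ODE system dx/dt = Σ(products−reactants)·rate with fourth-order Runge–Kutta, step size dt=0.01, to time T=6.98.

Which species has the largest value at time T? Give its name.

RK4 with dt=0.01: 698 steps to T=6.98. Trajectory (selected grid times):
t=0.00: A=10.26 B=22.71 P=28.67
t=0.78: A=9.54 B=22.69 P=29.48
t=1.55: A=8.84 B=22.67 P=30.27
t=2.33: A=8.16 B=22.65 P=31.04
t=3.10: A=7.51 B=22.63 P=31.79
t=3.88: A=6.87 B=22.60 P=32.52
t=4.65: A=6.27 B=22.57 P=33.23
t=5.43: A=5.69 B=22.54 P=33.92
t=6.20: A=5.14 B=22.50 P=34.57
t=6.98: A=4.61 B=22.46 P=35.21
At T=6.98: A=4.61 B=22.46 P=35.21; the largest is P.

Dominant species at T: P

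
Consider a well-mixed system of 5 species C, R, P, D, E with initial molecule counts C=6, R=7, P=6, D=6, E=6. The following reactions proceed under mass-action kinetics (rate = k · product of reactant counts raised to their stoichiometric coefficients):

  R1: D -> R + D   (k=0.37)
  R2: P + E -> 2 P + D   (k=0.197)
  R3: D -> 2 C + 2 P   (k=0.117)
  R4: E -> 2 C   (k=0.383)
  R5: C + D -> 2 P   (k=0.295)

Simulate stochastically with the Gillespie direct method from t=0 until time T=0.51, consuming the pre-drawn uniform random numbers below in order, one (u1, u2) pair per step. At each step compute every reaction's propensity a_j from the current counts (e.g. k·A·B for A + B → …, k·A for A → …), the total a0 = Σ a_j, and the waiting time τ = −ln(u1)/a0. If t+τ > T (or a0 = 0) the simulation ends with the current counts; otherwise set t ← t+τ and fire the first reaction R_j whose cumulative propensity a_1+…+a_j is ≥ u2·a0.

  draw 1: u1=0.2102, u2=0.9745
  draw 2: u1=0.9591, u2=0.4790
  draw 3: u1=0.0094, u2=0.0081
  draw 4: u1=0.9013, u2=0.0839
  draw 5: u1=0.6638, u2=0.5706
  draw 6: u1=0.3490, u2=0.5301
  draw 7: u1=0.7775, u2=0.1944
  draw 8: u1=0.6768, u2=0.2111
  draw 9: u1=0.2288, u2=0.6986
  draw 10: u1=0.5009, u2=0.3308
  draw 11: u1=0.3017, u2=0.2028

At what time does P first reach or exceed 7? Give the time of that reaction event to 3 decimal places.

Threshold first reached at t = 0.068

t=0.000: C=6 R=7 P=6 D=6 E=6
Draw 1: a1=2.220, a2=7.092, a3=0.702, a4=2.298, a5=10.620, a0=22.932; τ=−ln(0.2102)/22.932=0.068 → t=0.068; u2·a0=0.9745·22.932=22.347; a1+…+a4=12.312 < 22.347 ≤ a1+…+a5=22.932 → R5 fires; C=5 R=7 P=8 D=5 E=6
Draw 2: a1=1.850, a2=9.456, a3=0.585, a4=2.298, a5=7.375, a0=21.564; τ=−ln(0.9591)/21.564=0.002 → t=0.070; u2·a0=0.4790·21.564=10.329; a1=1.850 < 10.329 ≤ a1+a2=11.306 → R2 fires; C=5 R=7 P=9 D=6 E=5
Draw 3: a1=2.220, a2=8.865, a3=0.702, a4=1.915, a5=8.850, a0=22.552; τ=−ln(0.0094)/22.552=0.207 → t=0.277; u2·a0=0.0081·22.552=0.183 ≤ a1=2.220 → R1 fires; C=5 R=8 P=9 D=6 E=5
Draw 4: a1=2.220, a2=8.865, a3=0.702, a4=1.915, a5=8.850, a0=22.552; τ=−ln(0.9013)/22.552=0.005 → t=0.282; u2·a0=0.0839·22.552=1.892 ≤ a1=2.220 → R1 fires; C=5 R=9 P=9 D=6 E=5
Draw 5: a1=2.220, a2=8.865, a3=0.702, a4=1.915, a5=8.850, a0=22.552; τ=−ln(0.6638)/22.552=0.018 → t=0.300; u2·a0=0.5706·22.552=12.868; a1+…+a3=11.787 < 12.868 ≤ a1+…+a4=13.702 → R4 fires; C=7 R=9 P=9 D=6 E=4
Draw 6: a1=2.220, a2=7.092, a3=0.702, a4=1.532, a5=12.390, a0=23.936; τ=−ln(0.3490)/23.936=0.044 → t=0.344; u2·a0=0.5301·23.936=12.688; a1+…+a4=11.546 < 12.688 ≤ a1+…+a5=23.936 → R5 fires; C=6 R=9 P=11 D=5 E=4
Draw 7: a1=1.850, a2=8.668, a3=0.585, a4=1.532, a5=8.850, a0=21.485; τ=−ln(0.7775)/21.485=0.012 → t=0.355; u2·a0=0.1944·21.485=4.177; a1=1.850 < 4.177 ≤ a1+a2=10.518 → R2 fires; C=6 R=9 P=12 D=6 E=3
Draw 8: a1=2.220, a2=7.092, a3=0.702, a4=1.149, a5=10.620, a0=21.783; τ=−ln(0.6768)/21.783=0.018 → t=0.373; u2·a0=0.2111·21.783=4.598; a1=2.220 < 4.598 ≤ a1+a2=9.312 → R2 fires; C=6 R=9 P=13 D=7 E=2
Draw 9: a1=2.590, a2=5.122, a3=0.819, a4=0.766, a5=12.390, a0=21.687; τ=−ln(0.2288)/21.687=0.068 → t=0.441; u2·a0=0.6986·21.687=15.151; a1+…+a4=9.297 < 15.151 ≤ a1+…+a5=21.687 → R5 fires; C=5 R=9 P=15 D=6 E=2
Draw 10: a1=2.220, a2=5.910, a3=0.702, a4=0.766, a5=8.850, a0=18.448; τ=−ln(0.5009)/18.448=0.037 → t=0.479; u2·a0=0.3308·18.448=6.103; a1=2.220 < 6.103 ≤ a1+a2=8.130 → R2 fires; C=5 R=9 P=16 D=7 E=1
Draw 11: a1=2.590, a2=3.152, a3=0.819, a4=0.383, a5=10.325, a0=17.269; τ=−ln(0.3017)/17.269=0.069 → t=0.548 > T=0.51: stop.
P first becomes ≥ 7 when it reaches 8 at the event at t=0.068.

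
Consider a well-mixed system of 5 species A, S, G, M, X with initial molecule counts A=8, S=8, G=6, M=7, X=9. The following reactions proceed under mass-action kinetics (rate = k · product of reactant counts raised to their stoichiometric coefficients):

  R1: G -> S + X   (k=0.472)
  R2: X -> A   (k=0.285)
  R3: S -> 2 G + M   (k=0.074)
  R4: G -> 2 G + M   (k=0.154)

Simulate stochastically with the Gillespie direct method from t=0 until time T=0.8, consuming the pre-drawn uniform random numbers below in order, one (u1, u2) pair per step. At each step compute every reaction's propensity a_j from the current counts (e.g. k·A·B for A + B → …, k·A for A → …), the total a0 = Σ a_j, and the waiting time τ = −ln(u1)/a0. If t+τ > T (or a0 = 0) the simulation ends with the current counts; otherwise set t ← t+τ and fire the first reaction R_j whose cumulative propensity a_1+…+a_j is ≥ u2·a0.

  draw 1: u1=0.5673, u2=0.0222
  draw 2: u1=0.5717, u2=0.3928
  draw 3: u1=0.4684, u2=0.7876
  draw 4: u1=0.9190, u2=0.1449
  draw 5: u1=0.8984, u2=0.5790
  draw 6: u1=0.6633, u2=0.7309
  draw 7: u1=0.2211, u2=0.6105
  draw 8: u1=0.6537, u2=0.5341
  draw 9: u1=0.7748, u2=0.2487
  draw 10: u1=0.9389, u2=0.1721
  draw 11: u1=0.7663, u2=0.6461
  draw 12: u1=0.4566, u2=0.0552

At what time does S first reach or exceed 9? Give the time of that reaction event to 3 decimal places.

t=0.000: A=8 S=8 G=6 M=7 X=9
Draw 1: a1=2.832, a2=2.565, a3=0.592, a4=0.924, a0=6.913; τ=−ln(0.5673)/6.913=0.082 → t=0.082; u2·a0=0.0222·6.913=0.153 ≤ a1=2.832 → R1 fires; A=8 S=9 G=5 M=7 X=10
Draw 2: a1=2.360, a2=2.850, a3=0.666, a4=0.770, a0=6.646; τ=−ln(0.5717)/6.646=0.084 → t=0.166; u2·a0=0.3928·6.646=2.611; a1=2.360 < 2.611 ≤ a1+a2=5.210 → R2 fires; A=9 S=9 G=5 M=7 X=9
Draw 3: a1=2.360, a2=2.565, a3=0.666, a4=0.770, a0=6.361; τ=−ln(0.4684)/6.361=0.119 → t=0.285; u2·a0=0.7876·6.361=5.010; a1+a2=4.925 < 5.010 ≤ a1+…+a3=5.591 → R3 fires; A=9 S=8 G=7 M=8 X=9
Draw 4: a1=3.304, a2=2.565, a3=0.592, a4=1.078, a0=7.539; τ=−ln(0.9190)/7.539=0.011 → t=0.297; u2·a0=0.1449·7.539=1.092 ≤ a1=3.304 → R1 fires; A=9 S=9 G=6 M=8 X=10
Draw 5: a1=2.832, a2=2.850, a3=0.666, a4=0.924, a0=7.272; τ=−ln(0.8984)/7.272=0.015 → t=0.311; u2·a0=0.5790·7.272=4.210; a1=2.832 < 4.210 ≤ a1+a2=5.682 → R2 fires; A=10 S=9 G=6 M=8 X=9
Draw 6: a1=2.832, a2=2.565, a3=0.666, a4=0.924, a0=6.987; τ=−ln(0.6633)/6.987=0.059 → t=0.370; u2·a0=0.7309·6.987=5.107; a1=2.832 < 5.107 ≤ a1+a2=5.397 → R2 fires; A=11 S=9 G=6 M=8 X=8
Draw 7: a1=2.832, a2=2.280, a3=0.666, a4=0.924, a0=6.702; τ=−ln(0.2211)/6.702=0.225 → t=0.595; u2·a0=0.6105·6.702=4.092; a1=2.832 < 4.092 ≤ a1+a2=5.112 → R2 fires; A=12 S=9 G=6 M=8 X=7
Draw 8: a1=2.832, a2=1.995, a3=0.666, a4=0.924, a0=6.417; τ=−ln(0.6537)/6.417=0.066 → t=0.661; u2·a0=0.5341·6.417=3.427; a1=2.832 < 3.427 ≤ a1+a2=4.827 → R2 fires; A=13 S=9 G=6 M=8 X=6
Draw 9: a1=2.832, a2=1.710, a3=0.666, a4=0.924, a0=6.132; τ=−ln(0.7748)/6.132=0.042 → t=0.703; u2·a0=0.2487·6.132=1.525 ≤ a1=2.832 → R1 fires; A=13 S=10 G=5 M=8 X=7
Draw 10: a1=2.360, a2=1.995, a3=0.740, a4=0.770, a0=5.865; τ=−ln(0.9389)/5.865=0.011 → t=0.714; u2·a0=0.1721·5.865=1.009 ≤ a1=2.360 → R1 fires; A=13 S=11 G=4 M=8 X=8
Draw 11: a1=1.888, a2=2.280, a3=0.814, a4=0.616, a0=5.598; τ=−ln(0.7663)/5.598=0.048 → t=0.761; u2·a0=0.6461·5.598=3.617; a1=1.888 < 3.617 ≤ a1+a2=4.168 → R2 fires; A=14 S=11 G=4 M=8 X=7
Draw 12: a1=1.888, a2=1.995, a3=0.814, a4=0.616, a0=5.313; τ=−ln(0.4566)/5.313=0.148 → t=0.909 > T=0.8: stop.
S first becomes ≥ 9 when it reaches 9 at the event at t=0.082.

Threshold first reached at t = 0.082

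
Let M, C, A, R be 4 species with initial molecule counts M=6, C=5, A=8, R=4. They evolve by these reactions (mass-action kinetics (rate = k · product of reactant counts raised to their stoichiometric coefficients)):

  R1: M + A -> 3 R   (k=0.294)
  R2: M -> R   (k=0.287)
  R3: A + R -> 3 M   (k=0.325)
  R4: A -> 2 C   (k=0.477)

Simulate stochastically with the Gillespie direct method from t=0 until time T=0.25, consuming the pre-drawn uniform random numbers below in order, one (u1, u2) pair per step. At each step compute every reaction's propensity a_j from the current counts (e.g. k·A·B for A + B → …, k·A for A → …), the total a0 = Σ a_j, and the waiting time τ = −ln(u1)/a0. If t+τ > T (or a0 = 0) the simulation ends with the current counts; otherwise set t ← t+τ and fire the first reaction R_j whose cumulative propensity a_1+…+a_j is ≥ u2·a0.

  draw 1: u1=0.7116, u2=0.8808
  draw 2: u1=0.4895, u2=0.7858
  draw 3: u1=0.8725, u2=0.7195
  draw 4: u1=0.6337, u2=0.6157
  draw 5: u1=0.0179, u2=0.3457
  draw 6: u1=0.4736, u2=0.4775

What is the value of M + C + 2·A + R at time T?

Check how each reaction changes W = M + C + 2·A + R (weight of products minus weight of reactants):
R1: M + A -> 3 R: (1·3) − (1·1 + 2·1) = 3 − 3 = 0
R2: M -> R: (1·1) − (1·1) = 1 − 1 = 0
R3: A + R -> 3 M: (1·3) − (2·1 + 1·1) = 3 − 3 = 0
R4: A -> 2 C: (1·2) − (2·1) = 2 − 2 = 0
Every reaction leaves W unchanged, so W is conserved and no simulation is needed: W(T) = W(0) = 6 + 5 + 2·8 + 4 = 31

Value at T = 31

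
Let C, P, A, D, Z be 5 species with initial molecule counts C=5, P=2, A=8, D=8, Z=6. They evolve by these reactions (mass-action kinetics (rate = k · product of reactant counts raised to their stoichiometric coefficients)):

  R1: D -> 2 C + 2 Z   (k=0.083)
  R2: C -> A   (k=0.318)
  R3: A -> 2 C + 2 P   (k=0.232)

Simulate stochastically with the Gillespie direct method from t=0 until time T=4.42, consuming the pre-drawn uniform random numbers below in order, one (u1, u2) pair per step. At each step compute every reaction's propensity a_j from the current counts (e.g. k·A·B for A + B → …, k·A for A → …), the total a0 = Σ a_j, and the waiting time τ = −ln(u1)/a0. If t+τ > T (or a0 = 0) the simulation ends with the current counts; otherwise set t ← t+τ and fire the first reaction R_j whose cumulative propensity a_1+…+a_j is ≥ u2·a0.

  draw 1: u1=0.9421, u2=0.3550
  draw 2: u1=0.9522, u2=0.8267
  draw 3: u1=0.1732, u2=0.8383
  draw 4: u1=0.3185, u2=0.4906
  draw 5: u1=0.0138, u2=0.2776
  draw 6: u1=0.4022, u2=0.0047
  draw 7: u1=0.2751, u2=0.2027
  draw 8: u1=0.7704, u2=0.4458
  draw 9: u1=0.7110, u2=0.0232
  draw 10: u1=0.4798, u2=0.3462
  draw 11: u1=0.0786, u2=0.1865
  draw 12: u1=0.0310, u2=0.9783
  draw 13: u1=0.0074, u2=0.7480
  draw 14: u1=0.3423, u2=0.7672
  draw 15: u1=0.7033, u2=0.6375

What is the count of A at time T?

A at T = 10

t=0.000: C=5 P=2 A=8 D=8 Z=6
Draw 1: a1=0.664, a2=1.590, a3=1.856, a0=4.110; τ=−ln(0.9421)/4.110=0.015 → t=0.015; u2·a0=0.3550·4.110=1.459; a1=0.664 < 1.459 ≤ a1+a2=2.254 → R2 fires; C=4 P=2 A=9 D=8 Z=6
Draw 2: a1=0.664, a2=1.272, a3=2.088, a0=4.024; τ=−ln(0.9522)/4.024=0.012 → t=0.027; u2·a0=0.8267·4.024=3.327; a1+a2=1.936 < 3.327 ≤ a1+…+a3=4.024 → R3 fires; C=6 P=4 A=8 D=8 Z=6
Draw 3: a1=0.664, a2=1.908, a3=1.856, a0=4.428; τ=−ln(0.1732)/4.428=0.396 → t=0.423; u2·a0=0.8383·4.428=3.712; a1+a2=2.572 < 3.712 ≤ a1+…+a3=4.428 → R3 fires; C=8 P=6 A=7 D=8 Z=6
Draw 4: a1=0.664, a2=2.544, a3=1.624, a0=4.832; τ=−ln(0.3185)/4.832=0.237 → t=0.659; u2·a0=0.4906·4.832=2.371; a1=0.664 < 2.371 ≤ a1+a2=3.208 → R2 fires; C=7 P=6 A=8 D=8 Z=6
Draw 5: a1=0.664, a2=2.226, a3=1.856, a0=4.746; τ=−ln(0.0138)/4.746=0.902 → t=1.562; u2·a0=0.2776·4.746=1.317; a1=0.664 < 1.317 ≤ a1+a2=2.890 → R2 fires; C=6 P=6 A=9 D=8 Z=6
Draw 6: a1=0.664, a2=1.908, a3=2.088, a0=4.660; τ=−ln(0.4022)/4.660=0.195 → t=1.757; u2·a0=0.0047·4.660=0.022 ≤ a1=0.664 → R1 fires; C=8 P=6 A=9 D=7 Z=8
Draw 7: a1=0.581, a2=2.544, a3=2.088, a0=5.213; τ=−ln(0.2751)/5.213=0.248 → t=2.005; u2·a0=0.2027·5.213=1.057; a1=0.581 < 1.057 ≤ a1+a2=3.125 → R2 fires; C=7 P=6 A=10 D=7 Z=8
Draw 8: a1=0.581, a2=2.226, a3=2.320, a0=5.127; τ=−ln(0.7704)/5.127=0.051 → t=2.056; u2·a0=0.4458·5.127=2.286; a1=0.581 < 2.286 ≤ a1+a2=2.807 → R2 fires; C=6 P=6 A=11 D=7 Z=8
Draw 9: a1=0.581, a2=1.908, a3=2.552, a0=5.041; τ=−ln(0.7110)/5.041=0.068 → t=2.123; u2·a0=0.0232·5.041=0.117 ≤ a1=0.581 → R1 fires; C=8 P=6 A=11 D=6 Z=10
Draw 10: a1=0.498, a2=2.544, a3=2.552, a0=5.594; τ=−ln(0.4798)/5.594=0.131 → t=2.255; u2·a0=0.3462·5.594=1.937; a1=0.498 < 1.937 ≤ a1+a2=3.042 → R2 fires; C=7 P=6 A=12 D=6 Z=10
Draw 11: a1=0.498, a2=2.226, a3=2.784, a0=5.508; τ=−ln(0.0786)/5.508=0.462 → t=2.716; u2·a0=0.1865·5.508=1.027; a1=0.498 < 1.027 ≤ a1+a2=2.724 → R2 fires; C=6 P=6 A=13 D=6 Z=10
Draw 12: a1=0.498, a2=1.908, a3=3.016, a0=5.422; τ=−ln(0.0310)/5.422=0.641 → t=3.357; u2·a0=0.9783·5.422=5.304; a1+a2=2.406 < 5.304 ≤ a1+…+a3=5.422 → R3 fires; C=8 P=8 A=12 D=6 Z=10
Draw 13: a1=0.498, a2=2.544, a3=2.784, a0=5.826; τ=−ln(0.0074)/5.826=0.842 → t=4.199; u2·a0=0.7480·5.826=4.358; a1+a2=3.042 < 4.358 ≤ a1+…+a3=5.826 → R3 fires; C=10 P=10 A=11 D=6 Z=10
Draw 14: a1=0.498, a2=3.180, a3=2.552, a0=6.230; τ=−ln(0.3423)/6.230=0.172 → t=4.371; u2·a0=0.7672·6.230=4.780; a1+a2=3.678 < 4.780 ≤ a1+…+a3=6.230 → R3 fires; C=12 P=12 A=10 D=6 Z=10
Draw 15: a1=0.498, a2=3.816, a3=2.320, a0=6.634; τ=−ln(0.7033)/6.634=0.053 → t=4.424 > T=4.42: stop.
Read off A at T=4.42: 10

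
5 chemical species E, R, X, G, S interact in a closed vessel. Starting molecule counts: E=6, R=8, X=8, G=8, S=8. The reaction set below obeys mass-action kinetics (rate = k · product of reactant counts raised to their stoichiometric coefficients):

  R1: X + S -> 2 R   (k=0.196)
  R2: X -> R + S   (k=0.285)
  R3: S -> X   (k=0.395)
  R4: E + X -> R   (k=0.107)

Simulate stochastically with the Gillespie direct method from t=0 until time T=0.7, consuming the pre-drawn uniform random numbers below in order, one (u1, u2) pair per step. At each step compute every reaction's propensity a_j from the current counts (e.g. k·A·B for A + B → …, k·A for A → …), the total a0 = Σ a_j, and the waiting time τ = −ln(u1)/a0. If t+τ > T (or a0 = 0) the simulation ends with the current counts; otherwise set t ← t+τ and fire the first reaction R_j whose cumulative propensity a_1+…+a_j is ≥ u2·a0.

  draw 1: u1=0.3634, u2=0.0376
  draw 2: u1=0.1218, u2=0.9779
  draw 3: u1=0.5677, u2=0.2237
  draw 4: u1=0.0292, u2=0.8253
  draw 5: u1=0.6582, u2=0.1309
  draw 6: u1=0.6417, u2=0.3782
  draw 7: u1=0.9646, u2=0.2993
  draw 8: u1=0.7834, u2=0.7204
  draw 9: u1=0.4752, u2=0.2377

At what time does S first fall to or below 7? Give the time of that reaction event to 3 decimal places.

Threshold first reached at t = 0.044

t=0.000: E=6 R=8 X=8 G=8 S=8
Draw 1: a1=12.544, a2=2.280, a3=3.160, a4=5.136, a0=23.120; τ=−ln(0.3634)/23.120=0.044 → t=0.044; u2·a0=0.0376·23.120=0.869 ≤ a1=12.544 → R1 fires; E=6 R=10 X=7 G=8 S=7
Draw 2: a1=9.604, a2=1.995, a3=2.765, a4=4.494, a0=18.858; τ=−ln(0.1218)/18.858=0.112 → t=0.155; u2·a0=0.9779·18.858=18.441; a1+…+a3=14.364 < 18.441 ≤ a1+…+a4=18.858 → R4 fires; E=5 R=11 X=6 G=8 S=7
Draw 3: a1=8.232, a2=1.710, a3=2.765, a4=3.210, a0=15.917; τ=−ln(0.5677)/15.917=0.036 → t=0.191; u2·a0=0.2237·15.917=3.561 ≤ a1=8.232 → R1 fires; E=5 R=13 X=5 G=8 S=6
Draw 4: a1=5.880, a2=1.425, a3=2.370, a4=2.675, a0=12.350; τ=−ln(0.0292)/12.350=0.286 → t=0.477; u2·a0=0.8253·12.350=10.192; a1+…+a3=9.675 < 10.192 ≤ a1+…+a4=12.350 → R4 fires; E=4 R=14 X=4 G=8 S=6
Draw 5: a1=4.704, a2=1.140, a3=2.370, a4=1.712, a0=9.926; τ=−ln(0.6582)/9.926=0.042 → t=0.519; u2·a0=0.1309·9.926=1.299 ≤ a1=4.704 → R1 fires; E=4 R=16 X=3 G=8 S=5
Draw 6: a1=2.940, a2=0.855, a3=1.975, a4=1.284, a0=7.054; τ=−ln(0.6417)/7.054=0.063 → t=0.582; u2·a0=0.3782·7.054=2.668 ≤ a1=2.940 → R1 fires; E=4 R=18 X=2 G=8 S=4
Draw 7: a1=1.568, a2=0.570, a3=1.580, a4=0.856, a0=4.574; τ=−ln(0.9646)/4.574=0.008 → t=0.590; u2·a0=0.2993·4.574=1.369 ≤ a1=1.568 → R1 fires; E=4 R=20 X=1 G=8 S=3
Draw 8: a1=0.588, a2=0.285, a3=1.185, a4=0.428, a0=2.486; τ=−ln(0.7834)/2.486=0.098 → t=0.688; u2·a0=0.7204·2.486=1.791; a1+a2=0.873 < 1.791 ≤ a1+…+a3=2.058 → R3 fires; E=4 R=20 X=2 G=8 S=2
Draw 9: a1=0.784, a2=0.570, a3=0.790, a4=0.856, a0=3.000; τ=−ln(0.4752)/3.000=0.248 → t=0.936 > T=0.7: stop.
S first becomes ≤ 7 when it reaches 7 at the event at t=0.044.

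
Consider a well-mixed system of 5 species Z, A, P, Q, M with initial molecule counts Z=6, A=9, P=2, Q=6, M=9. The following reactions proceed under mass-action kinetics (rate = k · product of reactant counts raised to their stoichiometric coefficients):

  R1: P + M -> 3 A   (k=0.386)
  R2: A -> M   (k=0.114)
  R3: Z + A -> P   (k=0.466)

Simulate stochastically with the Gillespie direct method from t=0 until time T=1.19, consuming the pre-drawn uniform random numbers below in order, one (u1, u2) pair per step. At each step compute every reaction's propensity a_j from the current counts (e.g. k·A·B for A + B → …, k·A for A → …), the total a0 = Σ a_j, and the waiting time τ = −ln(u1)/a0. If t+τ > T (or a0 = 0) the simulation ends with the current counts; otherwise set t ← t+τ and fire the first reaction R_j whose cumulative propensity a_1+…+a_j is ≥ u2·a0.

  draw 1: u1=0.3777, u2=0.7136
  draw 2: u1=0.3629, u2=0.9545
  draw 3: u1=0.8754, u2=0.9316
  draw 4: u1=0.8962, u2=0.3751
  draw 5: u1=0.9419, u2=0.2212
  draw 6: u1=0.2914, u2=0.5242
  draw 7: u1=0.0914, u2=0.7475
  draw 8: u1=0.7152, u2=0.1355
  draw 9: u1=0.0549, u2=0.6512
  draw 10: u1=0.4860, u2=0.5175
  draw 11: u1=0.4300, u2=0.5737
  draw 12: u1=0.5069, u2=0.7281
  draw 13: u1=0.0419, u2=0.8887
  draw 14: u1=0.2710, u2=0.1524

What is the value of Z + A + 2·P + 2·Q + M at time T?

Check how each reaction changes W = Z + A + 2·P + 2·Q + M (weight of products minus weight of reactants):
R1: P + M -> 3 A: (1·3) − (2·1 + 1·1) = 3 − 3 = 0
R2: A -> M: (1·1) − (1·1) = 1 − 1 = 0
R3: Z + A -> P: (2·1) − (1·1 + 1·1) = 2 − 2 = 0
Every reaction leaves W unchanged, so W is conserved and no simulation is needed: W(T) = W(0) = 6 + 9 + 2·2 + 2·6 + 9 = 40

Value at T = 40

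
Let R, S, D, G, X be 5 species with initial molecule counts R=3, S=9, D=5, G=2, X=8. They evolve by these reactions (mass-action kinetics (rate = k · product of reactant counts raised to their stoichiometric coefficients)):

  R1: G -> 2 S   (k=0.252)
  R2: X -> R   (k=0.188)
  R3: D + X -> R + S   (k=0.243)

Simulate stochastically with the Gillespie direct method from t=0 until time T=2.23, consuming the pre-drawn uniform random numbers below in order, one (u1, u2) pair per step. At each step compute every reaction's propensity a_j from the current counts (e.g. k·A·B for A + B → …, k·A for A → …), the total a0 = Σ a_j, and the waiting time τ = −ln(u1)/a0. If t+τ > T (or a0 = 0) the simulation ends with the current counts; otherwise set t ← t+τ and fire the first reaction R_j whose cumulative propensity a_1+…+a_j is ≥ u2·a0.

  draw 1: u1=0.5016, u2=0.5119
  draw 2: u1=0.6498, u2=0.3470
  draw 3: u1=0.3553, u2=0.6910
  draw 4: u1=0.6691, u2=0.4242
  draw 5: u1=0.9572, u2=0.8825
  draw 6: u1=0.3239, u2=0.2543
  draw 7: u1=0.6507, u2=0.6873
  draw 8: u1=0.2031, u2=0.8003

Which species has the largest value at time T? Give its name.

Dominant species at T: S

t=0.000: R=3 S=9 D=5 G=2 X=8
Draw 1: a1=0.504, a2=1.504, a3=9.720, a0=11.728; τ=−ln(0.5016)/11.728=0.059 → t=0.059; u2·a0=0.5119·11.728=6.004; a1+a2=2.008 < 6.004 ≤ a1+…+a3=11.728 → R3 fires; R=4 S=10 D=4 G=2 X=7
Draw 2: a1=0.504, a2=1.316, a3=6.804, a0=8.624; τ=−ln(0.6498)/8.624=0.050 → t=0.109; u2·a0=0.3470·8.624=2.993; a1+a2=1.820 < 2.993 ≤ a1+…+a3=8.624 → R3 fires; R=5 S=11 D=3 G=2 X=6
Draw 3: a1=0.504, a2=1.128, a3=4.374, a0=6.006; τ=−ln(0.3553)/6.006=0.172 → t=0.281; u2·a0=0.6910·6.006=4.150; a1+a2=1.632 < 4.150 ≤ a1+…+a3=6.006 → R3 fires; R=6 S=12 D=2 G=2 X=5
Draw 4: a1=0.504, a2=0.940, a3=2.430, a0=3.874; τ=−ln(0.6691)/3.874=0.104 → t=0.385; u2·a0=0.4242·3.874=1.643; a1+a2=1.444 < 1.643 ≤ a1+…+a3=3.874 → R3 fires; R=7 S=13 D=1 G=2 X=4
Draw 5: a1=0.504, a2=0.752, a3=0.972, a0=2.228; τ=−ln(0.9572)/2.228=0.020 → t=0.404; u2·a0=0.8825·2.228=1.966; a1+a2=1.256 < 1.966 ≤ a1+…+a3=2.228 → R3 fires; R=8 S=14 D=0 G=2 X=3
Draw 6: a1=0.504, a2=0.564, a3=0.000, a0=1.068; τ=−ln(0.3239)/1.068=1.056 → t=1.460; u2·a0=0.2543·1.068=0.272 ≤ a1=0.504 → R1 fires; R=8 S=16 D=0 G=1 X=3
Draw 7: a1=0.252, a2=0.564, a3=0.000, a0=0.816; τ=−ln(0.6507)/0.816=0.527 → t=1.987; u2·a0=0.6873·0.816=0.561; a1=0.252 < 0.561 ≤ a1+a2=0.816 → R2 fires; R=9 S=16 D=0 G=1 X=2
Draw 8: a1=0.252, a2=0.376, a3=0.000, a0=0.628; τ=−ln(0.2031)/0.628=2.538 → t=4.525 > T=2.23: stop.
At T=2.23: R=9 S=16 D=0 G=1 X=2; the largest is S.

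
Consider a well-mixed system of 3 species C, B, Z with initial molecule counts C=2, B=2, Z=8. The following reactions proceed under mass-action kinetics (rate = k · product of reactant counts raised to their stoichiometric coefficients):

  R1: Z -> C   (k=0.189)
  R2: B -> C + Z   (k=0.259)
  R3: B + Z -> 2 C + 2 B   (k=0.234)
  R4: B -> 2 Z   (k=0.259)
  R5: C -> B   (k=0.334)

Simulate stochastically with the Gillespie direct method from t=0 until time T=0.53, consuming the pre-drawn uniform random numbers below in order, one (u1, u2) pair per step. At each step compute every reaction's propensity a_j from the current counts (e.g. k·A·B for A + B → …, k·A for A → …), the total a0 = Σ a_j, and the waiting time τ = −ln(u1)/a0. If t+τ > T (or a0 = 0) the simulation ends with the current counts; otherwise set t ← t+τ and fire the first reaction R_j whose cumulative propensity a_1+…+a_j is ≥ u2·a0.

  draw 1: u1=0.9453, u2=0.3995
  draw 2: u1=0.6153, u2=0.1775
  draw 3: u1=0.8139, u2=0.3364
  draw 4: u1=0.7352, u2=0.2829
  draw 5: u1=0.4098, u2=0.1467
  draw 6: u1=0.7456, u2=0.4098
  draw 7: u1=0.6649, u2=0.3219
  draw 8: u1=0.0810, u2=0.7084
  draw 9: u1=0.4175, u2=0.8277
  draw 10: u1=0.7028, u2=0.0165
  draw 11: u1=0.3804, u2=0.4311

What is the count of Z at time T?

Z at T = 4

t=0.000: C=2 B=2 Z=8
Draw 1: a1=1.512, a2=0.518, a3=3.744, a4=0.518, a5=0.668, a0=6.960; τ=−ln(0.9453)/6.960=0.008 → t=0.008; u2·a0=0.3995·6.960=2.781; a1+a2=2.030 < 2.781 ≤ a1+…+a3=5.774 → R3 fires; C=4 B=3 Z=7
Draw 2: a1=1.323, a2=0.777, a3=4.914, a4=0.777, a5=1.336, a0=9.127; τ=−ln(0.6153)/9.127=0.053 → t=0.061; u2·a0=0.1775·9.127=1.620; a1=1.323 < 1.620 ≤ a1+a2=2.100 → R2 fires; C=5 B=2 Z=8
Draw 3: a1=1.512, a2=0.518, a3=3.744, a4=0.518, a5=1.670, a0=7.962; τ=−ln(0.8139)/7.962=0.026 → t=0.087; u2·a0=0.3364·7.962=2.678; a1+a2=2.030 < 2.678 ≤ a1+…+a3=5.774 → R3 fires; C=7 B=3 Z=7
Draw 4: a1=1.323, a2=0.777, a3=4.914, a4=0.777, a5=2.338, a0=10.129; τ=−ln(0.7352)/10.129=0.030 → t=0.118; u2·a0=0.2829·10.129=2.865; a1+a2=2.100 < 2.865 ≤ a1+…+a3=7.014 → R3 fires; C=9 B=4 Z=6
Draw 5: a1=1.134, a2=1.036, a3=5.616, a4=1.036, a5=3.006, a0=11.828; τ=−ln(0.4098)/11.828=0.075 → t=0.193; u2·a0=0.1467·11.828=1.735; a1=1.134 < 1.735 ≤ a1+a2=2.170 → R2 fires; C=10 B=3 Z=7
Draw 6: a1=1.323, a2=0.777, a3=4.914, a4=0.777, a5=3.340, a0=11.131; τ=−ln(0.7456)/11.131=0.026 → t=0.219; u2·a0=0.4098·11.131=4.561; a1+a2=2.100 < 4.561 ≤ a1+…+a3=7.014 → R3 fires; C=12 B=4 Z=6
Draw 7: a1=1.134, a2=1.036, a3=5.616, a4=1.036, a5=4.008, a0=12.830; τ=−ln(0.6649)/12.830=0.032 → t=0.251; u2·a0=0.3219·12.830=4.130; a1+a2=2.170 < 4.130 ≤ a1+…+a3=7.786 → R3 fires; C=14 B=5 Z=5
Draw 8: a1=0.945, a2=1.295, a3=5.850, a4=1.295, a5=4.676, a0=14.061; τ=−ln(0.0810)/14.061=0.179 → t=0.430; u2·a0=0.7084·14.061=9.961; a1+…+a4=9.385 < 9.961 ≤ a1+…+a5=14.061 → R5 fires; C=13 B=6 Z=5
Draw 9: a1=0.945, a2=1.554, a3=7.020, a4=1.554, a5=4.342, a0=15.415; τ=−ln(0.4175)/15.415=0.057 → t=0.487; u2·a0=0.8277·15.415=12.759; a1+…+a4=11.073 < 12.759 ≤ a1+…+a5=15.415 → R5 fires; C=12 B=7 Z=5
Draw 10: a1=0.945, a2=1.813, a3=8.190, a4=1.813, a5=4.008, a0=16.769; τ=−ln(0.7028)/16.769=0.021 → t=0.508; u2·a0=0.0165·16.769=0.277 ≤ a1=0.945 → R1 fires; C=13 B=7 Z=4
Draw 11: a1=0.756, a2=1.813, a3=6.552, a4=1.813, a5=4.342, a0=15.276; τ=−ln(0.3804)/15.276=0.063 → t=0.571 > T=0.53: stop.
Read off Z at T=0.53: 4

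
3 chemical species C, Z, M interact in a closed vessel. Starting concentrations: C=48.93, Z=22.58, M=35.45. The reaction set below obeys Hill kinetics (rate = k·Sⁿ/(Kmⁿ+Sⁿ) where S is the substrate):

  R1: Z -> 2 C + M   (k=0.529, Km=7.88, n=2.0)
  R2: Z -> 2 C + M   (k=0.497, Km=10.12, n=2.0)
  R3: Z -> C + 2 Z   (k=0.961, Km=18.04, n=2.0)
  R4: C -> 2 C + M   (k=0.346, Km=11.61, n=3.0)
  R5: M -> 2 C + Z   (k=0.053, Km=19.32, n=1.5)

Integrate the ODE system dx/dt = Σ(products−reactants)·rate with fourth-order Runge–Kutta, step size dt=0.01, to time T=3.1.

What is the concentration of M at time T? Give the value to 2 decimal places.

RK4 with dt=0.01: 310 steps to T=3.1. Trajectory (selected grid times):
t=0.00: C=48.93 Z=22.58 M=35.45
t=0.34: C=49.87 Z=22.49 M=35.85
t=0.69: C=50.84 Z=22.40 M=36.27
t=1.03: C=51.78 Z=22.31 M=36.67
t=1.38: C=52.75 Z=22.22 M=37.09
t=1.72: C=53.69 Z=22.13 M=37.49
t=2.07: C=54.65 Z=22.04 M=37.91
t=2.41: C=55.59 Z=21.95 M=38.31
t=2.76: C=56.55 Z=21.85 M=38.72
t=3.10: C=57.48 Z=21.76 M=39.12
Read off M at T=3.1: 39.12

M at T = 39.12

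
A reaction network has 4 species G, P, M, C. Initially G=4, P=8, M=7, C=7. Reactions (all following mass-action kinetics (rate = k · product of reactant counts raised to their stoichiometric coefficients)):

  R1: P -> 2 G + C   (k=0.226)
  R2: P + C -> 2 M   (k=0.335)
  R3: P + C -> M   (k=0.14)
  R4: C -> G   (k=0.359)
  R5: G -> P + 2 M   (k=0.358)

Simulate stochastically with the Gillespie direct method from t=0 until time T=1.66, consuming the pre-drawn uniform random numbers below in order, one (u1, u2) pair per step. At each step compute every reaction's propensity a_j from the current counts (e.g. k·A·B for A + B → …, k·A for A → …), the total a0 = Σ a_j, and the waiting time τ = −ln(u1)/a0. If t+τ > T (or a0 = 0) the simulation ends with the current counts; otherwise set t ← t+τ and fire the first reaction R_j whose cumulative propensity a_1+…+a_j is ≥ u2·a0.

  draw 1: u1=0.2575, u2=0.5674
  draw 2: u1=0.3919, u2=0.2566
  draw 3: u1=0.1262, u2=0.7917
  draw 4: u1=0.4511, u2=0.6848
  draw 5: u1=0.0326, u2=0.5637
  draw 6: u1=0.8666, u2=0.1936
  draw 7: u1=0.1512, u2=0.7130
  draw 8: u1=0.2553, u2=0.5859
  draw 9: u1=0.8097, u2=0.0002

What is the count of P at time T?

t=0.000: G=4 P=8 M=7 C=7
Draw 1: a1=1.808, a2=18.760, a3=7.840, a4=2.513, a5=1.432, a0=32.353; τ=−ln(0.2575)/32.353=0.042 → t=0.042; u2·a0=0.5674·32.353=18.357; a1=1.808 < 18.357 ≤ a1+a2=20.568 → R2 fires; G=4 P=7 M=9 C=6
Draw 2: a1=1.582, a2=14.070, a3=5.880, a4=2.154, a5=1.432, a0=25.118; τ=−ln(0.3919)/25.118=0.037 → t=0.079; u2·a0=0.2566·25.118=6.445; a1=1.582 < 6.445 ≤ a1+a2=15.652 → R2 fires; G=4 P=6 M=11 C=5
Draw 3: a1=1.356, a2=10.050, a3=4.200, a4=1.795, a5=1.432, a0=18.833; τ=−ln(0.1262)/18.833=0.110 → t=0.189; u2·a0=0.7917·18.833=14.910; a1+a2=11.406 < 14.910 ≤ a1+…+a3=15.606 → R3 fires; G=4 P=5 M=12 C=4
Draw 4: a1=1.130, a2=6.700, a3=2.800, a4=1.436, a5=1.432, a0=13.498; τ=−ln(0.4511)/13.498=0.059 → t=0.248; u2·a0=0.6848·13.498=9.243; a1+a2=7.830 < 9.243 ≤ a1+…+a3=10.630 → R3 fires; G=4 P=4 M=13 C=3
Draw 5: a1=0.904, a2=4.020, a3=1.680, a4=1.077, a5=1.432, a0=9.113; τ=−ln(0.0326)/9.113=0.376 → t=0.624; u2·a0=0.5637·9.113=5.137; a1+a2=4.924 < 5.137 ≤ a1+…+a3=6.604 → R3 fires; G=4 P=3 M=14 C=2
Draw 6: a1=0.678, a2=2.010, a3=0.840, a4=0.718, a5=1.432, a0=5.678; τ=−ln(0.8666)/5.678=0.025 → t=0.649; u2·a0=0.1936·5.678=1.099; a1=0.678 < 1.099 ≤ a1+a2=2.688 → R2 fires; G=4 P=2 M=16 C=1
Draw 7: a1=0.452, a2=0.670, a3=0.280, a4=0.359, a5=1.432, a0=3.193; τ=−ln(0.1512)/3.193=0.592 → t=1.241; u2·a0=0.7130·3.193=2.277; a1+…+a4=1.761 < 2.277 ≤ a1+…+a5=3.193 → R5 fires; G=3 P=3 M=18 C=1
Draw 8: a1=0.678, a2=1.005, a3=0.420, a4=0.359, a5=1.074, a0=3.536; τ=−ln(0.2553)/3.536=0.386 → t=1.627; u2·a0=0.5859·3.536=2.072; a1+a2=1.683 < 2.072 ≤ a1+…+a3=2.103 → R3 fires; G=3 P=2 M=19 C=0
Draw 9: a1=0.452, a2=0.000, a3=0.000, a4=0.000, a5=1.074, a0=1.526; τ=−ln(0.8097)/1.526=0.138 → t=1.765 > T=1.66: stop.
Read off P at T=1.66: 2

P at T = 2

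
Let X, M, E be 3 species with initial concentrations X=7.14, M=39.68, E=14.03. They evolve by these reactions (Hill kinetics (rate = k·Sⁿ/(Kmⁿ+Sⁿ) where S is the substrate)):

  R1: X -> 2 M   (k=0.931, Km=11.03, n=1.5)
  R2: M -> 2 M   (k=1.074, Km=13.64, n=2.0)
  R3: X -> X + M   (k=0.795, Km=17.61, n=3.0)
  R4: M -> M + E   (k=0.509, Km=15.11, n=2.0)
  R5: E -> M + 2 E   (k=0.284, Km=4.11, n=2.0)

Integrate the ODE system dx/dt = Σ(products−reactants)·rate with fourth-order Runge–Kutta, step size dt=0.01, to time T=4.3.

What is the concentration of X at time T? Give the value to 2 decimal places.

X at T = 5.89

RK4 with dt=0.01: 430 steps to T=4.3. Trajectory (selected grid times):
t=0.00: X=7.14 M=39.68 E=14.03
t=0.48: X=6.99 M=40.59 E=14.37
t=0.96: X=6.84 M=41.50 E=14.71
t=1.43: X=6.70 M=42.39 E=15.05
t=1.91: X=6.56 M=43.29 E=15.39
t=2.39: X=6.42 M=44.18 E=15.74
t=2.87: X=6.28 M=45.07 E=16.08
t=3.34: X=6.15 M=45.93 E=16.42
t=3.82: X=6.02 M=46.81 E=16.77
t=4.30: X=5.89 M=47.68 E=17.12
Read off X at T=4.3: 5.89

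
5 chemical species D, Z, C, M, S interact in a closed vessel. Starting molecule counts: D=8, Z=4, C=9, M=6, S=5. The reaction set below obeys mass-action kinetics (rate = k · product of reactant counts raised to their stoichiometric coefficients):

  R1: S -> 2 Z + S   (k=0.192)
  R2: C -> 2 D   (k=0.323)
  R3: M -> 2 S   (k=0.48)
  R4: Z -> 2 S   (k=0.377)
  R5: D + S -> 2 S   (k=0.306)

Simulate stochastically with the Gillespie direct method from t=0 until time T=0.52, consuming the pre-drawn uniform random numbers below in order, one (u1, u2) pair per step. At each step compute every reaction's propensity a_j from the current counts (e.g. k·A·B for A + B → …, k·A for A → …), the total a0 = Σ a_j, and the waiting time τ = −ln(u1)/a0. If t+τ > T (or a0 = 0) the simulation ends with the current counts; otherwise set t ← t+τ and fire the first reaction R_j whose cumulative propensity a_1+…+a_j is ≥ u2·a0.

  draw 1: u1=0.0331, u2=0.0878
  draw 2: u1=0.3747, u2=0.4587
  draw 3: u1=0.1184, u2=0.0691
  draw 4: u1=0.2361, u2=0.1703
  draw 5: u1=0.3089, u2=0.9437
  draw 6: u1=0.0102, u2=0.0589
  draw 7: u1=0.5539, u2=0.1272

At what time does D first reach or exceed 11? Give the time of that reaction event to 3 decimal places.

t=0.000: D=8 Z=4 C=9 M=6 S=5
Draw 1: a1=0.960, a2=2.907, a3=2.880, a4=1.508, a5=12.240, a0=20.495; τ=−ln(0.0331)/20.495=0.166 → t=0.166; u2·a0=0.0878·20.495=1.799; a1=0.960 < 1.799 ≤ a1+a2=3.867 → R2 fires; D=10 Z=4 C=8 M=6 S=5
Draw 2: a1=0.960, a2=2.584, a3=2.880, a4=1.508, a5=15.300, a0=23.232; τ=−ln(0.3747)/23.232=0.042 → t=0.209; u2·a0=0.4587·23.232=10.657; a1+…+a4=7.932 < 10.657 ≤ a1+…+a5=23.232 → R5 fires; D=9 Z=4 C=8 M=6 S=6
Draw 3: a1=1.152, a2=2.584, a3=2.880, a4=1.508, a5=16.524, a0=24.648; τ=−ln(0.1184)/24.648=0.087 → t=0.295; u2·a0=0.0691·24.648=1.703; a1=1.152 < 1.703 ≤ a1+a2=3.736 → R2 fires; D=11 Z=4 C=7 M=6 S=6
Draw 4: a1=1.152, a2=2.261, a3=2.880, a4=1.508, a5=20.196, a0=27.997; τ=−ln(0.2361)/27.997=0.052 → t=0.347; u2·a0=0.1703·27.997=4.768; a1+a2=3.413 < 4.768 ≤ a1+…+a3=6.293 → R3 fires; D=11 Z=4 C=7 M=5 S=8
Draw 5: a1=1.536, a2=2.261, a3=2.400, a4=1.508, a5=26.928, a0=34.633; τ=−ln(0.3089)/34.633=0.034 → t=0.381; u2·a0=0.9437·34.633=32.683; a1+…+a4=7.705 < 32.683 ≤ a1+…+a5=34.633 → R5 fires; D=10 Z=4 C=7 M=5 S=9
Draw 6: a1=1.728, a2=2.261, a3=2.400, a4=1.508, a5=27.540, a0=35.437; τ=−ln(0.0102)/35.437=0.129 → t=0.510; u2·a0=0.0589·35.437=2.087; a1=1.728 < 2.087 ≤ a1+a2=3.989 → R2 fires; D=12 Z=4 C=6 M=5 S=9
Draw 7: a1=1.728, a2=1.938, a3=2.400, a4=1.508, a5=33.048, a0=40.622; τ=−ln(0.5539)/40.622=0.015 → t=0.525 > T=0.52: stop.
D first becomes ≥ 11 when it reaches 11 at the event at t=0.295.

Threshold first reached at t = 0.295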